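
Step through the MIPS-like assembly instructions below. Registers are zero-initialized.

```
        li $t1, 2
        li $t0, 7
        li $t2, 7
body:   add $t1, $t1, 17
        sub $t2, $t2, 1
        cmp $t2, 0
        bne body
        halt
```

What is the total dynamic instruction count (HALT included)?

after li $t1, 2: $t1=2
after li $t0, 7: $t0=7
after li $t2, 7: $t2=7
after add $t1, $t1, 17: $t1=2+17=19
after sub $t2, $t2, 1: $t2=7-1=6
cmp $t2, 0  (cmp 6,0)
bne body: taken
after add $t1, $t1, 17: $t1=19+17=36
after sub $t2, $t2, 1: $t2=6-1=5
cmp $t2, 0  (cmp 5,0)
bne body: taken
after add $t1, $t1, 17: $t1=36+17=53
after sub $t2, $t2, 1: $t2=5-1=4
cmp $t2, 0  (cmp 4,0)
bne body: taken
after add $t1, $t1, 17: $t1=53+17=70
after sub $t2, $t2, 1: $t2=4-1=3
cmp $t2, 0  (cmp 3,0)
bne body: taken
after add $t1, $t1, 17: $t1=70+17=87
after sub $t2, $t2, 1: $t2=3-1=2
cmp $t2, 0  (cmp 2,0)
bne body: taken
after add $t1, $t1, 17: $t1=87+17=104
after sub $t2, $t2, 1: $t2=2-1=1
cmp $t2, 0  (cmp 1,0)
bne body: taken
after add $t1, $t1, 17: $t1=104+17=121
after sub $t2, $t2, 1: $t2=1-1=0
cmp $t2, 0  (cmp 0,0)
bne body: not taken
halt.
Total executed instructions: 32.

32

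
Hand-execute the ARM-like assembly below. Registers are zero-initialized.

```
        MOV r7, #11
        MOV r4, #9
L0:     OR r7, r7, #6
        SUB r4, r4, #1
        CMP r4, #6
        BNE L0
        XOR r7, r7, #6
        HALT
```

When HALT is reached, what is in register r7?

9

r7=11
r4=9
r7=11|6=15
r4=9-1=8
CMP r4, #6  (cmp 8,6)
BNE L0: taken
r7=15|6=15
r4=8-1=7
CMP r4, #6  (cmp 7,6)
BNE L0: taken
r7=15|6=15
r4=7-1=6
CMP r4, #6  (cmp 6,6)
BNE L0: not taken
r7=15^6=9
halt.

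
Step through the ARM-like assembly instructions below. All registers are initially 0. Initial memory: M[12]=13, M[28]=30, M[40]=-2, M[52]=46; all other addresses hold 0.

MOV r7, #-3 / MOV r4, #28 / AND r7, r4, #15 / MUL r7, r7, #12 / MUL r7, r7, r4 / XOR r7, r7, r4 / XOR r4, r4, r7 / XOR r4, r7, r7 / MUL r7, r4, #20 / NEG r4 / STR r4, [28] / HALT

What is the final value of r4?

MOV r7, #-3 → r7=-3
MOV r4, #28 → r4=28
AND r7, r4, #15 → r7=28&15=12
MUL r7, r7, #12 → r7=12*12=144
MUL r7, r7, r4 → r7=144*28=4032
XOR r7, r7, r4 → r7=4032^28=4060
XOR r4, r4, r7 → r4=28^4060=4032
XOR r4, r7, r7 → r4=4060^4060=0
MUL r7, r4, #20 → r7=0*20=0
NEG r4 → r4=-(0)=0
STR r4, [28] → M[28]=0
halt.

0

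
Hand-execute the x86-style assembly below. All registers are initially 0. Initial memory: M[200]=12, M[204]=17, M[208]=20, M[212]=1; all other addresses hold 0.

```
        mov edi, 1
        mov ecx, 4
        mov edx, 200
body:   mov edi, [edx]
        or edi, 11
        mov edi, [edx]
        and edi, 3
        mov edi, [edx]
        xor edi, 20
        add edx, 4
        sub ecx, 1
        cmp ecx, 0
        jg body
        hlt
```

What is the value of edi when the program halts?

edi=1
ecx=4
edx=200
edi=M[200]=12
edi=12|11=15
edi=M[200]=12
edi=12&3=0
edi=M[200]=12
edi=12^20=24
edx=200+4=204
ecx=4-1=3
cmp ecx, 0  (cmp 3,0)
jg body: taken
edi=M[204]=17
edi=17|11=27
edi=M[204]=17
edi=17&3=1
edi=M[204]=17
edi=17^20=5
edx=204+4=208
ecx=3-1=2
cmp ecx, 0  (cmp 2,0)
jg body: taken
edi=M[208]=20
edi=20|11=31
edi=M[208]=20
edi=20&3=0
edi=M[208]=20
edi=20^20=0
edx=208+4=212
ecx=2-1=1
cmp ecx, 0  (cmp 1,0)
jg body: taken
edi=M[212]=1
edi=1|11=11
edi=M[212]=1
edi=1&3=1
edi=M[212]=1
edi=1^20=21
edx=212+4=216
ecx=1-1=0
cmp ecx, 0  (cmp 0,0)
jg body: not taken
halt.

21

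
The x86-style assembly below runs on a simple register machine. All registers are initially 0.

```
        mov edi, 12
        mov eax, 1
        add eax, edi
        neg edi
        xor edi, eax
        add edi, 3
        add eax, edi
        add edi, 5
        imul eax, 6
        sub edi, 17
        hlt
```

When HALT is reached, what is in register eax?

54

edi=12
eax=1
eax=1+12=13
edi=-(12)=-12
edi=(-12)^13=-7
edi=(-7)+3=-4
eax=13+(-4)=9
edi=(-4)+5=1
eax=9*6=54
edi=1-17=-16
halt.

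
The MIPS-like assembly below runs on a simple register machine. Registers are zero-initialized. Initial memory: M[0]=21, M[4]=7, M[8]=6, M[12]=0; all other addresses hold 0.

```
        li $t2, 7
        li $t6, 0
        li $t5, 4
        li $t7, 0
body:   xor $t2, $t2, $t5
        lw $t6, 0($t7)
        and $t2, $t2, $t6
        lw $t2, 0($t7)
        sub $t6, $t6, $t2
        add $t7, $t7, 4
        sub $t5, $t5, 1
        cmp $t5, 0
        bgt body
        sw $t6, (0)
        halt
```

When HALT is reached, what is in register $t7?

16

after li $t2, 7: $t2=7
after li $t6, 0: $t6=0
after li $t5, 4: $t5=4
after li $t7, 0: $t7=0
after xor $t2, $t2, $t5: $t2=7^4=3
after lw $t6, 0($t7): $t6=M[0]=21
after and $t2, $t2, $t6: $t2=3&21=1
after lw $t2, 0($t7): $t2=M[0]=21
after sub $t6, $t6, $t2: $t6=21-21=0
after add $t7, $t7, 4: $t7=0+4=4
after sub $t5, $t5, 1: $t5=4-1=3
cmp $t5, 0  (cmp 3,0)
bgt body: taken
after xor $t2, $t2, $t5: $t2=21^3=22
after lw $t6, 0($t7): $t6=M[4]=7
after and $t2, $t2, $t6: $t2=22&7=6
after lw $t2, 0($t7): $t2=M[4]=7
after sub $t6, $t6, $t2: $t6=7-7=0
after add $t7, $t7, 4: $t7=4+4=8
after sub $t5, $t5, 1: $t5=3-1=2
cmp $t5, 0  (cmp 2,0)
bgt body: taken
after xor $t2, $t2, $t5: $t2=7^2=5
after lw $t6, 0($t7): $t6=M[8]=6
after and $t2, $t2, $t6: $t2=5&6=4
after lw $t2, 0($t7): $t2=M[8]=6
after sub $t6, $t6, $t2: $t6=6-6=0
after add $t7, $t7, 4: $t7=8+4=12
after sub $t5, $t5, 1: $t5=2-1=1
cmp $t5, 0  (cmp 1,0)
bgt body: taken
after xor $t2, $t2, $t5: $t2=6^1=7
after lw $t6, 0($t7): $t6=M[12]=0
after and $t2, $t2, $t6: $t2=7&0=0
after lw $t2, 0($t7): $t2=M[12]=0
after sub $t6, $t6, $t2: $t6=0-0=0
after add $t7, $t7, 4: $t7=12+4=16
after sub $t5, $t5, 1: $t5=1-1=0
cmp $t5, 0  (cmp 0,0)
bgt body: not taken
sw $t6, (0) → M[0]=0
halt.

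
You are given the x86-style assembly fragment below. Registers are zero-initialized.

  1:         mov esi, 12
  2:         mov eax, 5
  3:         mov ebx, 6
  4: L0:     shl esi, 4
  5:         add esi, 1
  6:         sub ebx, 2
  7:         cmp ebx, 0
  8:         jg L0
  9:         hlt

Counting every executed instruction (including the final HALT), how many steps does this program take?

mov esi, 12 → esi=12
mov eax, 5 → eax=5
mov ebx, 6 → ebx=6
shl esi, 4 → esi=12<<4=192
add esi, 1 → esi=192+1=193
sub ebx, 2 → ebx=6-2=4
cmp ebx, 0  (cmp 4,0)
jg L0: taken
shl esi, 4 → esi=193<<4=3088
add esi, 1 → esi=3088+1=3089
sub ebx, 2 → ebx=4-2=2
cmp ebx, 0  (cmp 2,0)
jg L0: taken
shl esi, 4 → esi=3089<<4=49424
add esi, 1 → esi=49424+1=49425
sub ebx, 2 → ebx=2-2=0
cmp ebx, 0  (cmp 0,0)
jg L0: not taken
halt.
Total executed instructions: 19.

19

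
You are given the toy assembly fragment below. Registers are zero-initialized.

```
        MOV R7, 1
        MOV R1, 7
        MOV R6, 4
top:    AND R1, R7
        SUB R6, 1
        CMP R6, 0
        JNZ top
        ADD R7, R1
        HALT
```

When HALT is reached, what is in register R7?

MOV R7, 1 → R7=1
MOV R1, 7 → R1=7
MOV R6, 4 → R6=4
AND R1, R7 → R1=7&1=1
SUB R6, 1 → R6=4-1=3
CMP R6, 0  (cmp 3,0)
JNZ top: taken
AND R1, R7 → R1=1&1=1
SUB R6, 1 → R6=3-1=2
CMP R6, 0  (cmp 2,0)
JNZ top: taken
AND R1, R7 → R1=1&1=1
SUB R6, 1 → R6=2-1=1
CMP R6, 0  (cmp 1,0)
JNZ top: taken
AND R1, R7 → R1=1&1=1
SUB R6, 1 → R6=1-1=0
CMP R6, 0  (cmp 0,0)
JNZ top: not taken
ADD R7, R1 → R7=1+1=2
halt.

2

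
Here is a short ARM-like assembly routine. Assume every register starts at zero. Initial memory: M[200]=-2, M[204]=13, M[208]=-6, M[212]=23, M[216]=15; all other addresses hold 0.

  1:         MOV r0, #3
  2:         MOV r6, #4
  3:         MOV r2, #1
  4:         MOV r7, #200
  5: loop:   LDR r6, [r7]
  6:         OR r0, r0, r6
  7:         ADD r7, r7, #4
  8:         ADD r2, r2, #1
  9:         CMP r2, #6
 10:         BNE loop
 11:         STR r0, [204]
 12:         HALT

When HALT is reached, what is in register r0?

-1

MOV r0, #3 → r0=3
MOV r6, #4 → r6=4
MOV r2, #1 → r2=1
MOV r7, #200 → r7=200
LDR r6, [r7] → r6=M[200]=-2
OR r0, r0, r6 → r0=3|(-2)=-1
ADD r7, r7, #4 → r7=200+4=204
ADD r2, r2, #1 → r2=1+1=2
CMP r2, #6  (cmp 2,6)
BNE loop: taken
LDR r6, [r7] → r6=M[204]=13
OR r0, r0, r6 → r0=(-1)|13=-1
ADD r7, r7, #4 → r7=204+4=208
ADD r2, r2, #1 → r2=2+1=3
CMP r2, #6  (cmp 3,6)
BNE loop: taken
LDR r6, [r7] → r6=M[208]=-6
OR r0, r0, r6 → r0=(-1)|(-6)=-1
ADD r7, r7, #4 → r7=208+4=212
ADD r2, r2, #1 → r2=3+1=4
CMP r2, #6  (cmp 4,6)
BNE loop: taken
LDR r6, [r7] → r6=M[212]=23
OR r0, r0, r6 → r0=(-1)|23=-1
ADD r7, r7, #4 → r7=212+4=216
ADD r2, r2, #1 → r2=4+1=5
CMP r2, #6  (cmp 5,6)
BNE loop: taken
LDR r6, [r7] → r6=M[216]=15
OR r0, r0, r6 → r0=(-1)|15=-1
ADD r7, r7, #4 → r7=216+4=220
ADD r2, r2, #1 → r2=5+1=6
CMP r2, #6  (cmp 6,6)
BNE loop: not taken
STR r0, [204] → M[204]=-1
halt.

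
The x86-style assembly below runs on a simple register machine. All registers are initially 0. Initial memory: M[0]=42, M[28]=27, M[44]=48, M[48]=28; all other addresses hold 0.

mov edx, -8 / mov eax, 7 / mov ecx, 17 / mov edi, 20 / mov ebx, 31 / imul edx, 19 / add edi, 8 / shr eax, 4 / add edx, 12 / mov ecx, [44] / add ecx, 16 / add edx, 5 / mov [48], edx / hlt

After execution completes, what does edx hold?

edx=-8
eax=7
ecx=17
edi=20
ebx=31
edx=(-8)*19=-152
edi=20+8=28
eax=7>>4=0
edx=(-152)+12=-140
ecx=M[44]=48
ecx=48+16=64
edx=(-140)+5=-135
mov [48], edx → M[48]=-135
halt.

-135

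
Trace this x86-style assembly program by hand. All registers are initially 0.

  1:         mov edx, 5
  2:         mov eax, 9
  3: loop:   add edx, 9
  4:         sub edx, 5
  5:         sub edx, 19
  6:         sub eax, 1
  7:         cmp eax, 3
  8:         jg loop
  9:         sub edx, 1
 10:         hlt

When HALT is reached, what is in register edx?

edx=5
eax=9
edx=5+9=14
edx=14-5=9
edx=9-19=-10
eax=9-1=8
cmp eax, 3  (cmp 8,3)
jg loop: taken
edx=(-10)+9=-1
edx=(-1)-5=-6
edx=(-6)-19=-25
eax=8-1=7
cmp eax, 3  (cmp 7,3)
jg loop: taken
edx=(-25)+9=-16
edx=(-16)-5=-21
edx=(-21)-19=-40
eax=7-1=6
cmp eax, 3  (cmp 6,3)
jg loop: taken
edx=(-40)+9=-31
edx=(-31)-5=-36
edx=(-36)-19=-55
eax=6-1=5
cmp eax, 3  (cmp 5,3)
jg loop: taken
edx=(-55)+9=-46
edx=(-46)-5=-51
edx=(-51)-19=-70
eax=5-1=4
cmp eax, 3  (cmp 4,3)
jg loop: taken
edx=(-70)+9=-61
edx=(-61)-5=-66
edx=(-66)-19=-85
eax=4-1=3
cmp eax, 3  (cmp 3,3)
jg loop: not taken
edx=(-85)-1=-86
halt.

-86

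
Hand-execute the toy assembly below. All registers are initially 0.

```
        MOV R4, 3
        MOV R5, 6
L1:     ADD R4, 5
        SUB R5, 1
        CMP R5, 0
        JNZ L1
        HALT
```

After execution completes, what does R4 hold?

MOV R4, 3 → R4=3
MOV R5, 6 → R5=6
ADD R4, 5 → R4=3+5=8
SUB R5, 1 → R5=6-1=5
CMP R5, 0  (cmp 5,0)
JNZ L1: taken
ADD R4, 5 → R4=8+5=13
SUB R5, 1 → R5=5-1=4
CMP R5, 0  (cmp 4,0)
JNZ L1: taken
ADD R4, 5 → R4=13+5=18
SUB R5, 1 → R5=4-1=3
CMP R5, 0  (cmp 3,0)
JNZ L1: taken
ADD R4, 5 → R4=18+5=23
SUB R5, 1 → R5=3-1=2
CMP R5, 0  (cmp 2,0)
JNZ L1: taken
ADD R4, 5 → R4=23+5=28
SUB R5, 1 → R5=2-1=1
CMP R5, 0  (cmp 1,0)
JNZ L1: taken
ADD R4, 5 → R4=28+5=33
SUB R5, 1 → R5=1-1=0
CMP R5, 0  (cmp 0,0)
JNZ L1: not taken
halt.

33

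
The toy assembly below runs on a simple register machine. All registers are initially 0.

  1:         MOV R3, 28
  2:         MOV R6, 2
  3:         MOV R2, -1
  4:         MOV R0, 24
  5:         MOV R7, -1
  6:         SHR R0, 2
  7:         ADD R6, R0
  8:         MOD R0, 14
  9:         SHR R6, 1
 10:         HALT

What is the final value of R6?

4

R3=28
R6=2
R2=-1
R0=24
R7=-1
R0=24>>2=6
R6=2+6=8
R0=6%14=6
R6=8>>1=4
halt.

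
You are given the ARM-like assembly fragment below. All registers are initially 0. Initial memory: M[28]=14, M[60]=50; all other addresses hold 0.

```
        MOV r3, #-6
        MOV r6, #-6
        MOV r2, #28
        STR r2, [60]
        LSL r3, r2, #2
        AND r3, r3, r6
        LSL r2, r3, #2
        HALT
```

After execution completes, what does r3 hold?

after MOV r3, #-6: r3=-6
after MOV r6, #-6: r6=-6
after MOV r2, #28: r2=28
STR r2, [60] → M[60]=28
after LSL r3, r2, #2: r3=28<<2=112
after AND r3, r3, r6: r3=112&(-6)=112
after LSL r2, r3, #2: r2=112<<2=448
halt.

112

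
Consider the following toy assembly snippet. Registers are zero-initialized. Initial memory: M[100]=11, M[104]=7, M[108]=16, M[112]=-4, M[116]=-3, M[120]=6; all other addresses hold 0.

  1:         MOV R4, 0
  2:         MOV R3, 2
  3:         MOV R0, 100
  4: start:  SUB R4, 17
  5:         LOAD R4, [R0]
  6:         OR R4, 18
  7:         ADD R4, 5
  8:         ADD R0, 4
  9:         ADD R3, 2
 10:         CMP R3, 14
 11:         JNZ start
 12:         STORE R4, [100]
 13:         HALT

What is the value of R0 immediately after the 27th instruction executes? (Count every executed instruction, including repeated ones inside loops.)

112

R4=0
R3=2
R0=100
R4=0-17=-17
R4=M[100]=11
R4=11|18=27
R4=27+5=32
R0=100+4=104
R3=2+2=4
CMP R3, 14  (cmp 4,14)
JNZ start: taken
R4=32-17=15
R4=M[104]=7
R4=7|18=23
R4=23+5=28
R0=104+4=108
R3=4+2=6
CMP R3, 14  (cmp 6,14)
JNZ start: taken
R4=28-17=11
R4=M[108]=16
R4=16|18=18
R4=18+5=23
R0=108+4=112
R3=6+2=8
CMP R3, 14  (cmp 8,14)
JNZ start: taken
After step 27: R0 = 112.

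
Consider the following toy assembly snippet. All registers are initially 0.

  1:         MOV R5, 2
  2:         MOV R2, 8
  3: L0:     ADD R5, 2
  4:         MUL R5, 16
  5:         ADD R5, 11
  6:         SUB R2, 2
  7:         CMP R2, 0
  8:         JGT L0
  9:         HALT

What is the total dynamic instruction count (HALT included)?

MOV R5, 2 → R5=2
MOV R2, 8 → R2=8
ADD R5, 2 → R5=2+2=4
MUL R5, 16 → R5=4*16=64
ADD R5, 11 → R5=64+11=75
SUB R2, 2 → R2=8-2=6
CMP R2, 0  (cmp 6,0)
JGT L0: taken
ADD R5, 2 → R5=75+2=77
MUL R5, 16 → R5=77*16=1232
ADD R5, 11 → R5=1232+11=1243
SUB R2, 2 → R2=6-2=4
CMP R2, 0  (cmp 4,0)
JGT L0: taken
ADD R5, 2 → R5=1243+2=1245
MUL R5, 16 → R5=1245*16=19920
ADD R5, 11 → R5=19920+11=19931
SUB R2, 2 → R2=4-2=2
CMP R2, 0  (cmp 2,0)
JGT L0: taken
ADD R5, 2 → R5=19931+2=19933
MUL R5, 16 → R5=19933*16=318928
ADD R5, 11 → R5=318928+11=318939
SUB R2, 2 → R2=2-2=0
CMP R2, 0  (cmp 0,0)
JGT L0: not taken
halt.
Total executed instructions: 27.

27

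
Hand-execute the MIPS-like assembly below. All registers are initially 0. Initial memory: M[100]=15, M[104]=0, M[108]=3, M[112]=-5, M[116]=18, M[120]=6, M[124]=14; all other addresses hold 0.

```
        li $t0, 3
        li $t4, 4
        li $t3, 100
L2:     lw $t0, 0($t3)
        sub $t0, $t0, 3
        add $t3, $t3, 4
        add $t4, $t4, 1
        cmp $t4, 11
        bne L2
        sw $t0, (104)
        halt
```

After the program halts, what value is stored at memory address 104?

$t0=3
$t4=4
$t3=100
$t0=M[100]=15
$t0=15-3=12
$t3=100+4=104
$t4=4+1=5
cmp $t4, 11  (cmp 5,11)
bne L2: taken
$t0=M[104]=0
$t0=0-3=-3
$t3=104+4=108
$t4=5+1=6
cmp $t4, 11  (cmp 6,11)
bne L2: taken
$t0=M[108]=3
$t0=3-3=0
$t3=108+4=112
$t4=6+1=7
cmp $t4, 11  (cmp 7,11)
bne L2: taken
$t0=M[112]=-5
$t0=(-5)-3=-8
$t3=112+4=116
$t4=7+1=8
cmp $t4, 11  (cmp 8,11)
bne L2: taken
$t0=M[116]=18
$t0=18-3=15
$t3=116+4=120
$t4=8+1=9
cmp $t4, 11  (cmp 9,11)
bne L2: taken
$t0=M[120]=6
$t0=6-3=3
$t3=120+4=124
$t4=9+1=10
cmp $t4, 11  (cmp 10,11)
bne L2: taken
$t0=M[124]=14
$t0=14-3=11
$t3=124+4=128
$t4=10+1=11
cmp $t4, 11  (cmp 11,11)
bne L2: not taken
sw $t0, (104) → M[104]=11
halt.

11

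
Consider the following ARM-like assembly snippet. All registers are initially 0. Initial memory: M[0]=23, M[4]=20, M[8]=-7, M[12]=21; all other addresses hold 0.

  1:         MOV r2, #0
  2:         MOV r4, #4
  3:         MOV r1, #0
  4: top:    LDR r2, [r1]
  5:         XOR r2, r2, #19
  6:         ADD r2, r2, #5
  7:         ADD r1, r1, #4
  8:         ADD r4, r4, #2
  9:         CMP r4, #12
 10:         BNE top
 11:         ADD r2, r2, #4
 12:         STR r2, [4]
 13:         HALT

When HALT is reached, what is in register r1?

after MOV r2, #0: r2=0
after MOV r4, #4: r4=4
after MOV r1, #0: r1=0
after LDR r2, [r1]: r2=M[0]=23
after XOR r2, r2, #19: r2=23^19=4
after ADD r2, r2, #5: r2=4+5=9
after ADD r1, r1, #4: r1=0+4=4
after ADD r4, r4, #2: r4=4+2=6
CMP r4, #12  (cmp 6,12)
BNE top: taken
after LDR r2, [r1]: r2=M[4]=20
after XOR r2, r2, #19: r2=20^19=7
after ADD r2, r2, #5: r2=7+5=12
after ADD r1, r1, #4: r1=4+4=8
after ADD r4, r4, #2: r4=6+2=8
CMP r4, #12  (cmp 8,12)
BNE top: taken
after LDR r2, [r1]: r2=M[8]=-7
after XOR r2, r2, #19: r2=(-7)^19=-22
after ADD r2, r2, #5: r2=(-22)+5=-17
after ADD r1, r1, #4: r1=8+4=12
after ADD r4, r4, #2: r4=8+2=10
CMP r4, #12  (cmp 10,12)
BNE top: taken
after LDR r2, [r1]: r2=M[12]=21
after XOR r2, r2, #19: r2=21^19=6
after ADD r2, r2, #5: r2=6+5=11
after ADD r1, r1, #4: r1=12+4=16
after ADD r4, r4, #2: r4=10+2=12
CMP r4, #12  (cmp 12,12)
BNE top: not taken
after ADD r2, r2, #4: r2=11+4=15
STR r2, [4] → M[4]=15
halt.

16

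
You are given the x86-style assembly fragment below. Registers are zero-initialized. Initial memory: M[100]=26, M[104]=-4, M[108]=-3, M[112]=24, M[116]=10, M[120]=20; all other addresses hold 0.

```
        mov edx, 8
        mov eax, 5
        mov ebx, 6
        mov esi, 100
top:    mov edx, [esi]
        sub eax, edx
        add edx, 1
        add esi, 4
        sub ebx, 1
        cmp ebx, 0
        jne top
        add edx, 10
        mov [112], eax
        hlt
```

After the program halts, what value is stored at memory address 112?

after mov edx, 8: edx=8
after mov eax, 5: eax=5
after mov ebx, 6: ebx=6
after mov esi, 100: esi=100
after mov edx, [esi]: edx=M[100]=26
after sub eax, edx: eax=5-26=-21
after add edx, 1: edx=26+1=27
after add esi, 4: esi=100+4=104
after sub ebx, 1: ebx=6-1=5
cmp ebx, 0  (cmp 5,0)
jne top: taken
after mov edx, [esi]: edx=M[104]=-4
after sub eax, edx: eax=(-21)-(-4)=-17
after add edx, 1: edx=(-4)+1=-3
after add esi, 4: esi=104+4=108
after sub ebx, 1: ebx=5-1=4
cmp ebx, 0  (cmp 4,0)
jne top: taken
after mov edx, [esi]: edx=M[108]=-3
after sub eax, edx: eax=(-17)-(-3)=-14
after add edx, 1: edx=(-3)+1=-2
after add esi, 4: esi=108+4=112
after sub ebx, 1: ebx=4-1=3
cmp ebx, 0  (cmp 3,0)
jne top: taken
after mov edx, [esi]: edx=M[112]=24
after sub eax, edx: eax=(-14)-24=-38
after add edx, 1: edx=24+1=25
after add esi, 4: esi=112+4=116
after sub ebx, 1: ebx=3-1=2
cmp ebx, 0  (cmp 2,0)
jne top: taken
after mov edx, [esi]: edx=M[116]=10
after sub eax, edx: eax=(-38)-10=-48
after add edx, 1: edx=10+1=11
after add esi, 4: esi=116+4=120
after sub ebx, 1: ebx=2-1=1
cmp ebx, 0  (cmp 1,0)
jne top: taken
after mov edx, [esi]: edx=M[120]=20
after sub eax, edx: eax=(-48)-20=-68
after add edx, 1: edx=20+1=21
after add esi, 4: esi=120+4=124
after sub ebx, 1: ebx=1-1=0
cmp ebx, 0  (cmp 0,0)
jne top: not taken
after add edx, 10: edx=21+10=31
mov [112], eax → M[112]=-68
halt.

-68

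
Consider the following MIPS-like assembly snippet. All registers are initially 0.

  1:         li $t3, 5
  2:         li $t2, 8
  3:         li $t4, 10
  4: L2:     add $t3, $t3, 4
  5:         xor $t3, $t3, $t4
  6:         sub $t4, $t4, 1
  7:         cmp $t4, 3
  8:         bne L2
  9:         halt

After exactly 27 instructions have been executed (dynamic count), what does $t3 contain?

27

li $t3, 5 → $t3=5
li $t2, 8 → $t2=8
li $t4, 10 → $t4=10
add $t3, $t3, 4 → $t3=5+4=9
xor $t3, $t3, $t4 → $t3=9^10=3
sub $t4, $t4, 1 → $t4=10-1=9
cmp $t4, 3  (cmp 9,3)
bne L2: taken
add $t3, $t3, 4 → $t3=3+4=7
xor $t3, $t3, $t4 → $t3=7^9=14
sub $t4, $t4, 1 → $t4=9-1=8
cmp $t4, 3  (cmp 8,3)
bne L2: taken
add $t3, $t3, 4 → $t3=14+4=18
xor $t3, $t3, $t4 → $t3=18^8=26
sub $t4, $t4, 1 → $t4=8-1=7
cmp $t4, 3  (cmp 7,3)
bne L2: taken
add $t3, $t3, 4 → $t3=26+4=30
xor $t3, $t3, $t4 → $t3=30^7=25
sub $t4, $t4, 1 → $t4=7-1=6
cmp $t4, 3  (cmp 6,3)
bne L2: taken
add $t3, $t3, 4 → $t3=25+4=29
xor $t3, $t3, $t4 → $t3=29^6=27
sub $t4, $t4, 1 → $t4=6-1=5
cmp $t4, 3  (cmp 5,3)
After step 27: $t3 = 27.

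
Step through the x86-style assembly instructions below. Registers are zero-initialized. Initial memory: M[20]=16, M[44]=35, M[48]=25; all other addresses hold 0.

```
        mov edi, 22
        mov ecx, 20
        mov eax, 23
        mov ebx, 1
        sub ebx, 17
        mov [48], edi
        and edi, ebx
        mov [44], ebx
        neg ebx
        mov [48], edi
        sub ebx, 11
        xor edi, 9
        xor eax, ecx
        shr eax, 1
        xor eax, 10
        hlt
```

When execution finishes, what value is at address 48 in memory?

mov edi, 22 → edi=22
mov ecx, 20 → ecx=20
mov eax, 23 → eax=23
mov ebx, 1 → ebx=1
sub ebx, 17 → ebx=1-17=-16
mov [48], edi → M[48]=22
and edi, ebx → edi=22&(-16)=16
mov [44], ebx → M[44]=-16
neg ebx → ebx=-(-16)=16
mov [48], edi → M[48]=16
sub ebx, 11 → ebx=16-11=5
xor edi, 9 → edi=16^9=25
xor eax, ecx → eax=23^20=3
shr eax, 1 → eax=3>>1=1
xor eax, 10 → eax=1^10=11
halt.

16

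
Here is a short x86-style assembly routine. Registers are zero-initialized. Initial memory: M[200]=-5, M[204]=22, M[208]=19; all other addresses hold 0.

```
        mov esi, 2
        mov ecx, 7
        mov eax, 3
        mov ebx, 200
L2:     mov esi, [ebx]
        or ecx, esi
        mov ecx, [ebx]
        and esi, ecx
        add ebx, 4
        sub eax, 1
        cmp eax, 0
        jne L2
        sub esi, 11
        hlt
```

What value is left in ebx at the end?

212

mov esi, 2 → esi=2
mov ecx, 7 → ecx=7
mov eax, 3 → eax=3
mov ebx, 200 → ebx=200
mov esi, [ebx] → esi=M[200]=-5
or ecx, esi → ecx=7|(-5)=-1
mov ecx, [ebx] → ecx=M[200]=-5
and esi, ecx → esi=(-5)&(-5)=-5
add ebx, 4 → ebx=200+4=204
sub eax, 1 → eax=3-1=2
cmp eax, 0  (cmp 2,0)
jne L2: taken
mov esi, [ebx] → esi=M[204]=22
or ecx, esi → ecx=(-5)|22=-1
mov ecx, [ebx] → ecx=M[204]=22
and esi, ecx → esi=22&22=22
add ebx, 4 → ebx=204+4=208
sub eax, 1 → eax=2-1=1
cmp eax, 0  (cmp 1,0)
jne L2: taken
mov esi, [ebx] → esi=M[208]=19
or ecx, esi → ecx=22|19=23
mov ecx, [ebx] → ecx=M[208]=19
and esi, ecx → esi=19&19=19
add ebx, 4 → ebx=208+4=212
sub eax, 1 → eax=1-1=0
cmp eax, 0  (cmp 0,0)
jne L2: not taken
sub esi, 11 → esi=19-11=8
halt.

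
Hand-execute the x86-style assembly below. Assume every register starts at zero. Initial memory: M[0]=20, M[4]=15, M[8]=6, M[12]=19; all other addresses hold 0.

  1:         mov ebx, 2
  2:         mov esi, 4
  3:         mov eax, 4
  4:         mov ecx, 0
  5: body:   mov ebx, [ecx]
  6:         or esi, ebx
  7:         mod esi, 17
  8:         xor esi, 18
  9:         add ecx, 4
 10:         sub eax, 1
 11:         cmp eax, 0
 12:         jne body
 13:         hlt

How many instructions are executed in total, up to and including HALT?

37

mov ebx, 2 → ebx=2
mov esi, 4 → esi=4
mov eax, 4 → eax=4
mov ecx, 0 → ecx=0
mov ebx, [ecx] → ebx=M[0]=20
or esi, ebx → esi=4|20=20
mod esi, 17 → esi=20%17=3
xor esi, 18 → esi=3^18=17
add ecx, 4 → ecx=0+4=4
sub eax, 1 → eax=4-1=3
cmp eax, 0  (cmp 3,0)
jne body: taken
mov ebx, [ecx] → ebx=M[4]=15
or esi, ebx → esi=17|15=31
mod esi, 17 → esi=31%17=14
xor esi, 18 → esi=14^18=28
add ecx, 4 → ecx=4+4=8
sub eax, 1 → eax=3-1=2
cmp eax, 0  (cmp 2,0)
jne body: taken
mov ebx, [ecx] → ebx=M[8]=6
or esi, ebx → esi=28|6=30
mod esi, 17 → esi=30%17=13
xor esi, 18 → esi=13^18=31
add ecx, 4 → ecx=8+4=12
sub eax, 1 → eax=2-1=1
cmp eax, 0  (cmp 1,0)
jne body: taken
mov ebx, [ecx] → ebx=M[12]=19
or esi, ebx → esi=31|19=31
mod esi, 17 → esi=31%17=14
xor esi, 18 → esi=14^18=28
add ecx, 4 → ecx=12+4=16
sub eax, 1 → eax=1-1=0
cmp eax, 0  (cmp 0,0)
jne body: not taken
halt.
Total executed instructions: 37.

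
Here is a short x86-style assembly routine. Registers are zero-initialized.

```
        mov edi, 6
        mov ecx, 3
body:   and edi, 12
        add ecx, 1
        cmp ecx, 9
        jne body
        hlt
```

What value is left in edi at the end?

edi=6
ecx=3
edi=6&12=4
ecx=3+1=4
cmp ecx, 9  (cmp 4,9)
jne body: taken
edi=4&12=4
ecx=4+1=5
cmp ecx, 9  (cmp 5,9)
jne body: taken
edi=4&12=4
ecx=5+1=6
cmp ecx, 9  (cmp 6,9)
jne body: taken
edi=4&12=4
ecx=6+1=7
cmp ecx, 9  (cmp 7,9)
jne body: taken
edi=4&12=4
ecx=7+1=8
cmp ecx, 9  (cmp 8,9)
jne body: taken
edi=4&12=4
ecx=8+1=9
cmp ecx, 9  (cmp 9,9)
jne body: not taken
halt.

4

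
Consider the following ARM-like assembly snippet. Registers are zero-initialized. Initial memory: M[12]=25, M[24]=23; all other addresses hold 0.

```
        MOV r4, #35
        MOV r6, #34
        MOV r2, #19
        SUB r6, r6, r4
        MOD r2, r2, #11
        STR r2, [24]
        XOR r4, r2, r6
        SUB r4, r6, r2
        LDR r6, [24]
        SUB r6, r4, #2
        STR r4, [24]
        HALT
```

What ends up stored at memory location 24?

after MOV r4, #35: r4=35
after MOV r6, #34: r6=34
after MOV r2, #19: r2=19
after SUB r6, r6, r4: r6=34-35=-1
after MOD r2, r2, #11: r2=19%11=8
STR r2, [24] → M[24]=8
after XOR r4, r2, r6: r4=8^(-1)=-9
after SUB r4, r6, r2: r4=(-1)-8=-9
after LDR r6, [24]: r6=M[24]=8
after SUB r6, r4, #2: r6=(-9)-2=-11
STR r4, [24] → M[24]=-9
halt.

-9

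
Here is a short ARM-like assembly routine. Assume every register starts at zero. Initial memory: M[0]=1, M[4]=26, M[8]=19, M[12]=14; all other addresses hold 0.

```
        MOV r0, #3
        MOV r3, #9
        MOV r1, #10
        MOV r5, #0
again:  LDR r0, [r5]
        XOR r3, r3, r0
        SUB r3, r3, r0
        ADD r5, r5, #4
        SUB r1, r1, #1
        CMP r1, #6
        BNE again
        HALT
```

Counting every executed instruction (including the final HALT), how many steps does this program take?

33

MOV r0, #3 → r0=3
MOV r3, #9 → r3=9
MOV r1, #10 → r1=10
MOV r5, #0 → r5=0
LDR r0, [r5] → r0=M[0]=1
XOR r3, r3, r0 → r3=9^1=8
SUB r3, r3, r0 → r3=8-1=7
ADD r5, r5, #4 → r5=0+4=4
SUB r1, r1, #1 → r1=10-1=9
CMP r1, #6  (cmp 9,6)
BNE again: taken
LDR r0, [r5] → r0=M[4]=26
XOR r3, r3, r0 → r3=7^26=29
SUB r3, r3, r0 → r3=29-26=3
ADD r5, r5, #4 → r5=4+4=8
SUB r1, r1, #1 → r1=9-1=8
CMP r1, #6  (cmp 8,6)
BNE again: taken
LDR r0, [r5] → r0=M[8]=19
XOR r3, r3, r0 → r3=3^19=16
SUB r3, r3, r0 → r3=16-19=-3
ADD r5, r5, #4 → r5=8+4=12
SUB r1, r1, #1 → r1=8-1=7
CMP r1, #6  (cmp 7,6)
BNE again: taken
LDR r0, [r5] → r0=M[12]=14
XOR r3, r3, r0 → r3=(-3)^14=-13
SUB r3, r3, r0 → r3=(-13)-14=-27
ADD r5, r5, #4 → r5=12+4=16
SUB r1, r1, #1 → r1=7-1=6
CMP r1, #6  (cmp 6,6)
BNE again: not taken
halt.
Total executed instructions: 33.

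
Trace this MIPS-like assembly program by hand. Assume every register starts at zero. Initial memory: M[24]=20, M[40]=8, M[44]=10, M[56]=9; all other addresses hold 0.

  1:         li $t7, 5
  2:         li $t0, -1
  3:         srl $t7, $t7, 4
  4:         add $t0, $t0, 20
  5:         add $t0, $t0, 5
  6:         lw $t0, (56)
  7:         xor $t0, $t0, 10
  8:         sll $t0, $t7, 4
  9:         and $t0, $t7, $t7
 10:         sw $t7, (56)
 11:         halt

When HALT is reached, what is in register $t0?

li $t7, 5 → $t7=5
li $t0, -1 → $t0=-1
srl $t7, $t7, 4 → $t7=5>>4=0
add $t0, $t0, 20 → $t0=(-1)+20=19
add $t0, $t0, 5 → $t0=19+5=24
lw $t0, (56) → $t0=M[56]=9
xor $t0, $t0, 10 → $t0=9^10=3
sll $t0, $t7, 4 → $t0=0<<4=0
and $t0, $t7, $t7 → $t0=0&0=0
sw $t7, (56) → M[56]=0
halt.

0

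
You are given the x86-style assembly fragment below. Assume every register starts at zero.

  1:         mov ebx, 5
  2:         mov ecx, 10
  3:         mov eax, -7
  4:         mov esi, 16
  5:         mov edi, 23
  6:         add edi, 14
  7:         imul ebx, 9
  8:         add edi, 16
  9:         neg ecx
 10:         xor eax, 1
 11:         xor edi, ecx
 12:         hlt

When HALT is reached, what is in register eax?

-8

ebx=5
ecx=10
eax=-7
esi=16
edi=23
edi=23+14=37
ebx=5*9=45
edi=37+16=53
ecx=-(10)=-10
eax=(-7)^1=-8
edi=53^(-10)=-61
halt.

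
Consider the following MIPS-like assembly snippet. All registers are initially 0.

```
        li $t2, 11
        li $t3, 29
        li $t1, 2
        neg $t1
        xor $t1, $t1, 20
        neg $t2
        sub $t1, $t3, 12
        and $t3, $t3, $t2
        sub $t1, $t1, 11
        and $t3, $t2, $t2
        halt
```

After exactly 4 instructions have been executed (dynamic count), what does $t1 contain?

-2

after li $t2, 11: $t2=11
after li $t3, 29: $t3=29
after li $t1, 2: $t1=2
after neg $t1: $t1=-(2)=-2
After step 4: $t1 = -2.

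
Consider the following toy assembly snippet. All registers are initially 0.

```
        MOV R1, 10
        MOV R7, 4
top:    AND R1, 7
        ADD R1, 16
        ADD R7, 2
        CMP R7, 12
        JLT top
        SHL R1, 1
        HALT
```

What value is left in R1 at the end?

after MOV R1, 10: R1=10
after MOV R7, 4: R7=4
after AND R1, 7: R1=10&7=2
after ADD R1, 16: R1=2+16=18
after ADD R7, 2: R7=4+2=6
CMP R7, 12  (cmp 6,12)
JLT top: taken
after AND R1, 7: R1=18&7=2
after ADD R1, 16: R1=2+16=18
after ADD R7, 2: R7=6+2=8
CMP R7, 12  (cmp 8,12)
JLT top: taken
after AND R1, 7: R1=18&7=2
after ADD R1, 16: R1=2+16=18
after ADD R7, 2: R7=8+2=10
CMP R7, 12  (cmp 10,12)
JLT top: taken
after AND R1, 7: R1=18&7=2
after ADD R1, 16: R1=2+16=18
after ADD R7, 2: R7=10+2=12
CMP R7, 12  (cmp 12,12)
JLT top: not taken
after SHL R1, 1: R1=18<<1=36
halt.

36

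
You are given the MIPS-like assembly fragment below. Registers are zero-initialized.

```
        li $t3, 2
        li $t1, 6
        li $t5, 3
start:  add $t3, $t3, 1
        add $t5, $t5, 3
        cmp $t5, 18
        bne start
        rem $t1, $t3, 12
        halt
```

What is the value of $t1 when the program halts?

7

$t3=2
$t1=6
$t5=3
$t3=2+1=3
$t5=3+3=6
cmp $t5, 18  (cmp 6,18)
bne start: taken
$t3=3+1=4
$t5=6+3=9
cmp $t5, 18  (cmp 9,18)
bne start: taken
$t3=4+1=5
$t5=9+3=12
cmp $t5, 18  (cmp 12,18)
bne start: taken
$t3=5+1=6
$t5=12+3=15
cmp $t5, 18  (cmp 15,18)
bne start: taken
$t3=6+1=7
$t5=15+3=18
cmp $t5, 18  (cmp 18,18)
bne start: not taken
$t1=7%12=7
halt.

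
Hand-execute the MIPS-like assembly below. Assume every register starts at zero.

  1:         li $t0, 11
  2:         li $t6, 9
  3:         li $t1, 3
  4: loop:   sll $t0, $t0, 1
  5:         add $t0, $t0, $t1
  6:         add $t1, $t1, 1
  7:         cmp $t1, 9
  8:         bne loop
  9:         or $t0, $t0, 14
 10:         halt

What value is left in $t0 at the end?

958

$t0=11
$t6=9
$t1=3
$t0=11<<1=22
$t0=22+3=25
$t1=3+1=4
cmp $t1, 9  (cmp 4,9)
bne loop: taken
$t0=25<<1=50
$t0=50+4=54
$t1=4+1=5
cmp $t1, 9  (cmp 5,9)
bne loop: taken
$t0=54<<1=108
$t0=108+5=113
$t1=5+1=6
cmp $t1, 9  (cmp 6,9)
bne loop: taken
$t0=113<<1=226
$t0=226+6=232
$t1=6+1=7
cmp $t1, 9  (cmp 7,9)
bne loop: taken
$t0=232<<1=464
$t0=464+7=471
$t1=7+1=8
cmp $t1, 9  (cmp 8,9)
bne loop: taken
$t0=471<<1=942
$t0=942+8=950
$t1=8+1=9
cmp $t1, 9  (cmp 9,9)
bne loop: not taken
$t0=950|14=958
halt.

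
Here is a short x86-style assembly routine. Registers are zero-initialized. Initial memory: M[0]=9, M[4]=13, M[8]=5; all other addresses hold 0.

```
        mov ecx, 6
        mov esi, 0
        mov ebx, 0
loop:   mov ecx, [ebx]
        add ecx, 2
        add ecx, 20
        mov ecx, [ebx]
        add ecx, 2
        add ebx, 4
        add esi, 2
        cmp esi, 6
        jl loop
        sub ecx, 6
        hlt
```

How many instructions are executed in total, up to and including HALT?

after mov ecx, 6: ecx=6
after mov esi, 0: esi=0
after mov ebx, 0: ebx=0
after mov ecx, [ebx]: ecx=M[0]=9
after add ecx, 2: ecx=9+2=11
after add ecx, 20: ecx=11+20=31
after mov ecx, [ebx]: ecx=M[0]=9
after add ecx, 2: ecx=9+2=11
after add ebx, 4: ebx=0+4=4
after add esi, 2: esi=0+2=2
cmp esi, 6  (cmp 2,6)
jl loop: taken
after mov ecx, [ebx]: ecx=M[4]=13
after add ecx, 2: ecx=13+2=15
after add ecx, 20: ecx=15+20=35
after mov ecx, [ebx]: ecx=M[4]=13
after add ecx, 2: ecx=13+2=15
after add ebx, 4: ebx=4+4=8
after add esi, 2: esi=2+2=4
cmp esi, 6  (cmp 4,6)
jl loop: taken
after mov ecx, [ebx]: ecx=M[8]=5
after add ecx, 2: ecx=5+2=7
after add ecx, 20: ecx=7+20=27
after mov ecx, [ebx]: ecx=M[8]=5
after add ecx, 2: ecx=5+2=7
after add ebx, 4: ebx=8+4=12
after add esi, 2: esi=4+2=6
cmp esi, 6  (cmp 6,6)
jl loop: not taken
after sub ecx, 6: ecx=7-6=1
halt.
Total executed instructions: 32.

32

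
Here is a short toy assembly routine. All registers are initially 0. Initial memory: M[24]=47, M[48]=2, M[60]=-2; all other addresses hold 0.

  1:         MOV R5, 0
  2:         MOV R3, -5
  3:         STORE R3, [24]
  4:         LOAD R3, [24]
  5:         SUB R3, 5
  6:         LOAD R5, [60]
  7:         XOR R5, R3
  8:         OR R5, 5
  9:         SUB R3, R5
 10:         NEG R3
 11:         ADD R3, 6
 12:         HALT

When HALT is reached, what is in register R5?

after MOV R5, 0: R5=0
after MOV R3, -5: R3=-5
STORE R3, [24] → M[24]=-5
after LOAD R3, [24]: R3=M[24]=-5
after SUB R3, 5: R3=(-5)-5=-10
after LOAD R5, [60]: R5=M[60]=-2
after XOR R5, R3: R5=(-2)^(-10)=8
after OR R5, 5: R5=8|5=13
after SUB R3, R5: R3=(-10)-13=-23
after NEG R3: R3=-(-23)=23
after ADD R3, 6: R3=23+6=29
halt.

13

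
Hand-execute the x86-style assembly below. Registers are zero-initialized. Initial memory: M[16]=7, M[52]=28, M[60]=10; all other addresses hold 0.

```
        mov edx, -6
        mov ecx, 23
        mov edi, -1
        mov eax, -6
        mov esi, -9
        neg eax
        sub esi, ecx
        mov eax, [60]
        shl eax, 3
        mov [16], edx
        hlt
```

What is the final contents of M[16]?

-6

mov edx, -6 → edx=-6
mov ecx, 23 → ecx=23
mov edi, -1 → edi=-1
mov eax, -6 → eax=-6
mov esi, -9 → esi=-9
neg eax → eax=-(-6)=6
sub esi, ecx → esi=(-9)-23=-32
mov eax, [60] → eax=M[60]=10
shl eax, 3 → eax=10<<3=80
mov [16], edx → M[16]=-6
halt.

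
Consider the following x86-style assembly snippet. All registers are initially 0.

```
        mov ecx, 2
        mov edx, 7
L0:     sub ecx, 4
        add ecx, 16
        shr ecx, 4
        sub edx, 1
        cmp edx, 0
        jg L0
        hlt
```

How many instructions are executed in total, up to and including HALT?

mov ecx, 2 → ecx=2
mov edx, 7 → edx=7
sub ecx, 4 → ecx=2-4=-2
add ecx, 16 → ecx=(-2)+16=14
shr ecx, 4 → ecx=14>>4=0
sub edx, 1 → edx=7-1=6
cmp edx, 0  (cmp 6,0)
jg L0: taken
sub ecx, 4 → ecx=0-4=-4
add ecx, 16 → ecx=(-4)+16=12
shr ecx, 4 → ecx=12>>4=0
sub edx, 1 → edx=6-1=5
cmp edx, 0  (cmp 5,0)
jg L0: taken
sub ecx, 4 → ecx=0-4=-4
add ecx, 16 → ecx=(-4)+16=12
shr ecx, 4 → ecx=12>>4=0
sub edx, 1 → edx=5-1=4
cmp edx, 0  (cmp 4,0)
jg L0: taken
sub ecx, 4 → ecx=0-4=-4
add ecx, 16 → ecx=(-4)+16=12
shr ecx, 4 → ecx=12>>4=0
sub edx, 1 → edx=4-1=3
cmp edx, 0  (cmp 3,0)
jg L0: taken
sub ecx, 4 → ecx=0-4=-4
add ecx, 16 → ecx=(-4)+16=12
shr ecx, 4 → ecx=12>>4=0
sub edx, 1 → edx=3-1=2
cmp edx, 0  (cmp 2,0)
jg L0: taken
sub ecx, 4 → ecx=0-4=-4
add ecx, 16 → ecx=(-4)+16=12
shr ecx, 4 → ecx=12>>4=0
sub edx, 1 → edx=2-1=1
cmp edx, 0  (cmp 1,0)
jg L0: taken
sub ecx, 4 → ecx=0-4=-4
add ecx, 16 → ecx=(-4)+16=12
shr ecx, 4 → ecx=12>>4=0
sub edx, 1 → edx=1-1=0
cmp edx, 0  (cmp 0,0)
jg L0: not taken
halt.
Total executed instructions: 45.

45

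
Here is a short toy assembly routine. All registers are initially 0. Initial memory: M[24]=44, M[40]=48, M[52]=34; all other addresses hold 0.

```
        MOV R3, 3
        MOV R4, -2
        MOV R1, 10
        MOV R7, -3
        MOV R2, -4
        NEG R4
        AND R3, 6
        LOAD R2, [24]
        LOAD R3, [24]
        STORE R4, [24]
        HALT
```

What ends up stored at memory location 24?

R3=3
R4=-2
R1=10
R7=-3
R2=-4
R4=-(-2)=2
R3=3&6=2
R2=M[24]=44
R3=M[24]=44
STORE R4, [24] → M[24]=2
halt.

2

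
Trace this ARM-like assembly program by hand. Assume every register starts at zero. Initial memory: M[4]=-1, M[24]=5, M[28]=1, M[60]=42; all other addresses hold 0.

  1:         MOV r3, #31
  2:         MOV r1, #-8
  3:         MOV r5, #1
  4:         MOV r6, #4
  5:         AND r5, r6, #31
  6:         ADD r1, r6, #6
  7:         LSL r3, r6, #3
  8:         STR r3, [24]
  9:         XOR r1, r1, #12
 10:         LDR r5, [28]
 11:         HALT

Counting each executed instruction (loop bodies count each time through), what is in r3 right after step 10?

32

r3=31
r1=-8
r5=1
r6=4
r5=4&31=4
r1=4+6=10
r3=4<<3=32
STR r3, [24] → M[24]=32
r1=10^12=6
r5=M[28]=1
After step 10: r3 = 32.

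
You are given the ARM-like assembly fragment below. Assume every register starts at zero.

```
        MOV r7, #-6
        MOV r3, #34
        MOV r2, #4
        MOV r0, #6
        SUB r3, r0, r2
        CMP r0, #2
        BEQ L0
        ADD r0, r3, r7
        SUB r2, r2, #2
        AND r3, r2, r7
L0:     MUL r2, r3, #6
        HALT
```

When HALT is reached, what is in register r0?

after MOV r7, #-6: r7=-6
after MOV r3, #34: r3=34
after MOV r2, #4: r2=4
after MOV r0, #6: r0=6
after SUB r3, r0, r2: r3=6-4=2
CMP r0, #2  (cmp 6,2)
BEQ L0: not taken
after ADD r0, r3, r7: r0=2+(-6)=-4
after SUB r2, r2, #2: r2=4-2=2
after AND r3, r2, r7: r3=2&(-6)=2
after MUL r2, r3, #6: r2=2*6=12
halt.

-4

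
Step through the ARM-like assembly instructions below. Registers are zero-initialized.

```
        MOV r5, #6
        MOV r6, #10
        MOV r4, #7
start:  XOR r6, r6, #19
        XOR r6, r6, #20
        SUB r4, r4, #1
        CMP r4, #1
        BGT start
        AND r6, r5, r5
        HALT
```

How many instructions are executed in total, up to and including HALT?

r5=6
r6=10
r4=7
r6=10^19=25
r6=25^20=13
r4=7-1=6
CMP r4, #1  (cmp 6,1)
BGT start: taken
r6=13^19=30
r6=30^20=10
r4=6-1=5
CMP r4, #1  (cmp 5,1)
BGT start: taken
r6=10^19=25
r6=25^20=13
r4=5-1=4
CMP r4, #1  (cmp 4,1)
BGT start: taken
r6=13^19=30
r6=30^20=10
r4=4-1=3
CMP r4, #1  (cmp 3,1)
BGT start: taken
r6=10^19=25
r6=25^20=13
r4=3-1=2
CMP r4, #1  (cmp 2,1)
BGT start: taken
r6=13^19=30
r6=30^20=10
r4=2-1=1
CMP r4, #1  (cmp 1,1)
BGT start: not taken
r6=6&6=6
halt.
Total executed instructions: 35.

35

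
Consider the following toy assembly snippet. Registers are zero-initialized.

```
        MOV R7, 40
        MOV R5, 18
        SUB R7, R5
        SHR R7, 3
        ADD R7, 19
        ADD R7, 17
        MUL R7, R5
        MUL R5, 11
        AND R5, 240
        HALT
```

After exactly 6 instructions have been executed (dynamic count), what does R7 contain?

38

after MOV R7, 40: R7=40
after MOV R5, 18: R5=18
after SUB R7, R5: R7=40-18=22
after SHR R7, 3: R7=22>>3=2
after ADD R7, 19: R7=2+19=21
after ADD R7, 17: R7=21+17=38
After step 6: R7 = 38.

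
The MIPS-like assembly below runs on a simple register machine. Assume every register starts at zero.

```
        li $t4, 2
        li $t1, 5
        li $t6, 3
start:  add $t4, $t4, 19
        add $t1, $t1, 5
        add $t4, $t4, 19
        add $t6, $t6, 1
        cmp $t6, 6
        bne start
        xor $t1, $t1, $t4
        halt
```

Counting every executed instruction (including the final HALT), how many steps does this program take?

23

after li $t4, 2: $t4=2
after li $t1, 5: $t1=5
after li $t6, 3: $t6=3
after add $t4, $t4, 19: $t4=2+19=21
after add $t1, $t1, 5: $t1=5+5=10
after add $t4, $t4, 19: $t4=21+19=40
after add $t6, $t6, 1: $t6=3+1=4
cmp $t6, 6  (cmp 4,6)
bne start: taken
after add $t4, $t4, 19: $t4=40+19=59
after add $t1, $t1, 5: $t1=10+5=15
after add $t4, $t4, 19: $t4=59+19=78
after add $t6, $t6, 1: $t6=4+1=5
cmp $t6, 6  (cmp 5,6)
bne start: taken
after add $t4, $t4, 19: $t4=78+19=97
after add $t1, $t1, 5: $t1=15+5=20
after add $t4, $t4, 19: $t4=97+19=116
after add $t6, $t6, 1: $t6=5+1=6
cmp $t6, 6  (cmp 6,6)
bne start: not taken
after xor $t1, $t1, $t4: $t1=20^116=96
halt.
Total executed instructions: 23.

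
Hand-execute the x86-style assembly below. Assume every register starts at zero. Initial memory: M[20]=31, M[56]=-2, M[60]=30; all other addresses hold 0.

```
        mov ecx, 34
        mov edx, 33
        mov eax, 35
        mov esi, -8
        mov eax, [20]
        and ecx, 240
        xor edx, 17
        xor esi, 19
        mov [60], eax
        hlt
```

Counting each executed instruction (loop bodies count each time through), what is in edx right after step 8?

48

ecx=34
edx=33
eax=35
esi=-8
eax=M[20]=31
ecx=34&240=32
edx=33^17=48
esi=(-8)^19=-21
After step 8: edx = 48.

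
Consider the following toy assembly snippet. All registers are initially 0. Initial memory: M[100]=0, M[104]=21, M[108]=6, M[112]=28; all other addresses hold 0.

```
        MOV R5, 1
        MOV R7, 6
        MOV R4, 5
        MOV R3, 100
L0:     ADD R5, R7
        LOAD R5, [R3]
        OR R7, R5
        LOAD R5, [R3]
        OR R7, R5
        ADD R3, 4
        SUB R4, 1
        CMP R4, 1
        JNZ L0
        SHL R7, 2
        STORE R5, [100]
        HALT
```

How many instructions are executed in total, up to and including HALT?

43

after MOV R5, 1: R5=1
after MOV R7, 6: R7=6
after MOV R4, 5: R4=5
after MOV R3, 100: R3=100
after ADD R5, R7: R5=1+6=7
after LOAD R5, [R3]: R5=M[100]=0
after OR R7, R5: R7=6|0=6
after LOAD R5, [R3]: R5=M[100]=0
after OR R7, R5: R7=6|0=6
after ADD R3, 4: R3=100+4=104
after SUB R4, 1: R4=5-1=4
CMP R4, 1  (cmp 4,1)
JNZ L0: taken
after ADD R5, R7: R5=0+6=6
after LOAD R5, [R3]: R5=M[104]=21
after OR R7, R5: R7=6|21=23
after LOAD R5, [R3]: R5=M[104]=21
after OR R7, R5: R7=23|21=23
after ADD R3, 4: R3=104+4=108
after SUB R4, 1: R4=4-1=3
CMP R4, 1  (cmp 3,1)
JNZ L0: taken
after ADD R5, R7: R5=21+23=44
after LOAD R5, [R3]: R5=M[108]=6
after OR R7, R5: R7=23|6=23
after LOAD R5, [R3]: R5=M[108]=6
after OR R7, R5: R7=23|6=23
after ADD R3, 4: R3=108+4=112
after SUB R4, 1: R4=3-1=2
CMP R4, 1  (cmp 2,1)
JNZ L0: taken
after ADD R5, R7: R5=6+23=29
after LOAD R5, [R3]: R5=M[112]=28
after OR R7, R5: R7=23|28=31
after LOAD R5, [R3]: R5=M[112]=28
after OR R7, R5: R7=31|28=31
after ADD R3, 4: R3=112+4=116
after SUB R4, 1: R4=2-1=1
CMP R4, 1  (cmp 1,1)
JNZ L0: not taken
after SHL R7, 2: R7=31<<2=124
STORE R5, [100] → M[100]=28
halt.
Total executed instructions: 43.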